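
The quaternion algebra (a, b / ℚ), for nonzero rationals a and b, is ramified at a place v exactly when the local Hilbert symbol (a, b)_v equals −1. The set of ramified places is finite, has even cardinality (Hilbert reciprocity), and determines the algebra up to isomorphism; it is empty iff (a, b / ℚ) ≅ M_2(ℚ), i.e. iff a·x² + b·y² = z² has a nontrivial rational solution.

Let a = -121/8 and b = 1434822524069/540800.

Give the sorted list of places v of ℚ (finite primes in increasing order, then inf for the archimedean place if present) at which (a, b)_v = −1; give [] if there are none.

[2, 23, 29, 37]

(a, b) ≡ (-2, 542938) mod (ℚ^×)²; places V = {2, 5, 11, 13, 19, 23, 29, 37, ∞}.
(a,b)_23: α=0, u≡5; β=1, v≡4 (mod 23); (5|23)=-1, (4|23)=+1; sign (−1)^0·-1^1·+1^0 = -1.
(a,b)_5: α=0, u≡3; β=-2, v≡2 (mod 5); (3|5)=-1, (2|5)=-1; sign (−1)^0·-1^-2·-1^0 = +1.
(a,b)_29: α=0, u≡3; β=1, v≡10 (mod 29); (3|29)=-1, (10|29)=-1; sign (−1)^0·-1^1·-1^0 = -1.
(a,b)_11: α=2, u≡4; β=5, v≡3 (mod 11); (4|11)=+1, (3|11)=+1; sign (−1)^0·+1^5·+1^2 = +1.
(a,b)_2: α=-3, β=-7; u≡7, v≡5 (mod 8); ε(u)ε(v)=1·0, αω(v)=-3·1, βω(u)=-7·0; sum ≡ 1  ⇒  -1.
(a,b)_19: α=0, u≡11; β=2, v≡8 (mod 19); (11|19)=+1, (8|19)=-1; sign (−1)^0·+1^2·-1^0 = +1.
(a,b)_∞: sgn(-2)=−, sgn(542938)=+, so +1.
(a,b)_37: α=0, u≡8; β=1, v≡2 (mod 37); (8|37)=-1, (2|37)=-1; sign (−1)^0·-1^1·-1^0 = -1.
(a,b)_13: α=0, u≡6; β=-2, v≡6 (mod 13); (6|13)=-1, (6|13)=-1; sign (−1)^0·-1^-2·-1^0 = +1.
(-2, 542938 / ℚ) ramifies at {2, 23, 29, 37}: a division algebra.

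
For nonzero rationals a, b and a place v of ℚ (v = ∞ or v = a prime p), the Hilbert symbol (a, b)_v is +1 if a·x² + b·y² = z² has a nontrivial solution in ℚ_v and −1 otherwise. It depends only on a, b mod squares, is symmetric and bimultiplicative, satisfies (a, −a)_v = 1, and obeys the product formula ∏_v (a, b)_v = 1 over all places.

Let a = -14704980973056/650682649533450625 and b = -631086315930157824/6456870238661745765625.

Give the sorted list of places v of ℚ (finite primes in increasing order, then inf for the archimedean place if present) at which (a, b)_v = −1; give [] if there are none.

Mod squares: a ≡ -374, b ≡ -51. Check v ∈ {∞, 2, 3, 5, 7, 11, 13, 17, 37}.
v=17: a=17^3·(≡7), b=17^5·(≡12) mod 17; (7|17)=-1, (12|17)=-1; (−1)^{3·5·8}·(-1)^5·(-1)^3 = +1.
v=11: a=11^1·(≡6), b=11^2·(≡9) mod 11; (6|11)=-1, (9|11)=+1; (−1)^{1·2·5}·(-1)^2·(+1)^1 = +1.
v=∞: -374 < 0 and -51 < 0  ⇒  (a,b)_∞ = -1.
v=3: a=3^12·(≡1), b=3^15·(≡1) mod 3; (1|3)=+1, (1|3)=+1; (−1)^{12·15·1}·(+1)^15·(+1)^12 = +1.
v=2: v_2(a)=9, v_2(b)=8; units ≡ 5, 5 (mod 8); ε·ε+αω+βω = 0·0+9·1+8·1 ≡ 1  ⇒  (a,b)_2 = -1.
v=5: a=5^-4·(≡4), b=5^-6·(≡4) mod 5; (4|5)=+1, (4|5)=+1; (−1)^{-4·-6·2}·(+1)^-6·(+1)^-4 = +1.
v=37: a=37^-6·(≡16), b=37^-8·(≡2) mod 37; (16|37)=+1, (2|37)=-1; (−1)^{-6·-8·18}·(+1)^-8·(-1)^-6 = +1.
v=7: a=7^-4·(≡2), b=7^-6·(≡3) mod 7; (2|7)=+1, (3|7)=-1; (−1)^{-4·-6·3}·(+1)^-6·(-1)^-4 = +1.
v=13: a=13^-2·(≡4), b=13^0·(≡12) mod 13; (4|13)=+1, (12|13)=+1; (−1)^{-2·0·6}·(+1)^0·(+1)^-2 = +1.
|Ram(-374, -51)| = 2, even; anisotropic at {2, ∞}.

[2, inf]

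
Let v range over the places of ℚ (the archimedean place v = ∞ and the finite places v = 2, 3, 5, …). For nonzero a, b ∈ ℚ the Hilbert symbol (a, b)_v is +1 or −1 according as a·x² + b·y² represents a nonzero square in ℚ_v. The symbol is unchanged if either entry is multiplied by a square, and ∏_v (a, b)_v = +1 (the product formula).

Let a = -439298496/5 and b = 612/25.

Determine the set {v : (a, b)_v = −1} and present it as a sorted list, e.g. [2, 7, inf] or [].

(a, b) ≡ (-13195, 17) mod (ℚ^×)²; places V = {2, 3, 5, 7, 13, 17, 29, ∞}.
(a,b)_3: α=2, u≡2; β=2, v≡2 (mod 3); (2|3)=-1, (2|3)=-1; sign (−1)^0·-1^2·-1^2 = +1.
(a,b)_5: α=-1, u≡4; β=-2, v≡2 (mod 5); (4|5)=+1, (2|5)=-1; sign (−1)^0·+1^-2·-1^-1 = -1.
(a,b)_13: α=1, u≡12; β=0, v≡12 (mod 13); (12|13)=+1, (12|13)=+1; sign (−1)^0·+1^0·+1^1 = +1.
(a,b)_∞: sgn(-13195)=−, sgn(17)=+, so +1.
(a,b)_17: α=2, u≡5; β=1, v≡13 (mod 17); (5|17)=-1, (13|17)=+1; sign (−1)^0·-1^1·+1^2 = -1.
(a,b)_29: α=1, u≡20; β=0, v≡21 (mod 29); (20|29)=+1, (21|29)=-1; sign (−1)^0·+1^0·-1^1 = -1.
(a,b)_2: α=6, β=2; u≡5, v≡1 (mod 8); ε(u)ε(v)=0·0, αω(v)=6·0, βω(u)=2·1; sum ≡ 0  ⇒  +1.
(a,b)_7: α=1, u≡5; β=0, v≡6 (mod 7); (5|7)=-1, (6|7)=-1; sign (−1)^0·-1^0·-1^1 = -1.
|Ram(-13195, 17)| = 4, even; anisotropic at {5, 7, 17, 29}.

[5, 7, 17, 29]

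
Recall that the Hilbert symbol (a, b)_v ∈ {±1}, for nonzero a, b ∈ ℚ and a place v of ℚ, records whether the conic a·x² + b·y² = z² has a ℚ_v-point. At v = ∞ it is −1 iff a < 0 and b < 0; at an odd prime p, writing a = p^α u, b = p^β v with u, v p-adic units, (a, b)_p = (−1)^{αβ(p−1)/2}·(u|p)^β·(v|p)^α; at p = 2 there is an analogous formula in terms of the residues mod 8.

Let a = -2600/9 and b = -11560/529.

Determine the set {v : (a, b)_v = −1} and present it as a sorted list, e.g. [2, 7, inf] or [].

[2, inf]

(a, b) ≡ (-26, -10) mod (ℚ^×)²; places V = {2, 3, 5, 13, 17, 23, ∞}.
(a,b)_17: α=0, u≡2; β=2, v≡14 (mod 17); (2|17)=+1, (14|17)=-1; sign (−1)^0·+1^2·-1^0 = +1.
(a,b)_3: α=-2, u≡1; β=0, v≡2 (mod 3); (1|3)=+1, (2|3)=-1; sign (−1)^0·+1^0·-1^-2 = +1.
(a,b)_13: α=1, u≡11; β=0, v≡4 (mod 13); (11|13)=-1, (4|13)=+1; sign (−1)^0·-1^0·+1^1 = +1.
(a,b)_23: α=0, u≡5; β=-2, v≡9 (mod 23); (5|23)=-1, (9|23)=+1; sign (−1)^0·-1^-2·+1^0 = +1.
(a,b)_2: α=3, β=3; u≡3, v≡3 (mod 8); ε(u)ε(v)=1·1, αω(v)=3·1, βω(u)=3·1; sum ≡ 1  ⇒  -1.
(a,b)_∞: sgn(-26)=−, sgn(-10)=−, so -1.
(a,b)_5: α=2, u≡4; β=1, v≡2 (mod 5); (4|5)=+1, (2|5)=-1; sign (−1)^0·+1^1·-1^2 = +1.
|Ram(-26, -10)| = 2, even; anisotropic at {2, ∞}.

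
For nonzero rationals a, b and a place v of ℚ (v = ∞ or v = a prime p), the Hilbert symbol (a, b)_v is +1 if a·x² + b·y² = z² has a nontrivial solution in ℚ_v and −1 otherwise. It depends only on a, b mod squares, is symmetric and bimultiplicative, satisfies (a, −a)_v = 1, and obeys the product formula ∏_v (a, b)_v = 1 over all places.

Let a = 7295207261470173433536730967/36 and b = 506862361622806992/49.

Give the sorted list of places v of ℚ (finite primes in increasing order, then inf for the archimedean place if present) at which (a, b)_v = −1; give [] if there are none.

[7, 11, 19, 23]

(a, b) ≡ (4077647, 10373) mod (ℚ^×)²; places V = {2, 3, 7, 11, 19, 23, 31, 41, 43, ∞}.
(a,b)_23: α=5, u≡11; β=3, v≡11 (mod 23); (11|23)=-1, (11|23)=-1; sign (−1)^1·-1^3·-1^5 = -1.
(a,b)_∞: sgn(4077647)=+, sgn(10373)=+, so +1.
(a,b)_43: α=3, u≡16; β=2, v≡14 (mod 43); (16|43)=+1, (14|43)=+1; sign (−1)^0·+1^2·+1^3 = +1.
(a,b)_41: α=2, u≡32; β=1, v≡24 (mod 41); (32|41)=+1, (24|41)=-1; sign (−1)^0·+1^1·-1^2 = +1.
(a,b)_11: α=2, u≡2; β=1, v≡7 (mod 11); (2|11)=-1, (7|11)=-1; sign (−1)^0·-1^1·-1^2 = -1.
(a,b)_31: α=3, u≡8; β=2, v≡18 (mod 31); (8|31)=+1, (18|31)=+1; sign (−1)^0·+1^2·+1^3 = +1.
(a,b)_3: α=-2, u≡2; β=2, v≡2 (mod 3); (2|3)=-1, (2|3)=-1; sign (−1)^0·-1^2·-1^-2 = +1.
(a,b)_2: α=-2, β=4; u≡7, v≡5 (mod 8); ε(u)ε(v)=1·0, αω(v)=-2·1, βω(u)=4·0; sum ≡ 0  ⇒  +1.
(a,b)_19: α=3, u≡10; β=2, v≡8 (mod 19); (10|19)=-1, (8|19)=-1; sign (−1)^0·-1^2·-1^3 = -1.
(a,b)_7: α=3, u≡1; β=-2, v≡5 (mod 7); (1|7)=+1, (5|7)=-1; sign (−1)^0·+1^-2·-1^3 = -1.
(4077647, 10373 / ℚ) ramifies at {7, 11, 19, 23}: a division algebra.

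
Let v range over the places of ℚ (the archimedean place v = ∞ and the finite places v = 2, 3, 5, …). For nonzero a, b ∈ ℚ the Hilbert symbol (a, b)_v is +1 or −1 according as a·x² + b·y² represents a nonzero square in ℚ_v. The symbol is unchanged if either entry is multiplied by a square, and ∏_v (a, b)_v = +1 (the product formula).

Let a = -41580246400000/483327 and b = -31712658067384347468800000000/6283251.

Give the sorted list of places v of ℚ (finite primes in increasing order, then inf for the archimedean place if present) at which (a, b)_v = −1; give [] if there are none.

[5, 7, 11, 13, 29, inf]

Mod squares: a ≡ -672945, b ≡ -374187. Check v ∈ {∞, 2, 3, 5, 7, 11, 13, 17, 23, 29}.
v=17: a=17^-1·(≡15), b=17^-1·(≡4) mod 17; (15|17)=+1, (4|17)=+1; (−1)^{-1·-1·8}·(+1)^-1·(+1)^-1 = +1.
v=∞: -672945 < 0 and -374187 < 0  ⇒  (a,b)_∞ = -1.
v=5: a=5^5·(≡1), b=5^8·(≡2) mod 5; (1|5)=+1, (2|5)=-1; (−1)^{5·8·2}·(+1)^8·(-1)^5 = -1.
v=13: a=13^-1·(≡9), b=13^-2·(≡8) mod 13; (9|13)=+1, (8|13)=-1; (−1)^{-1·-2·6}·(+1)^-2·(-1)^-1 = -1.
v=11: a=11^2·(≡8), b=11^5·(≡2) mod 11; (8|11)=-1, (2|11)=-1; (−1)^{2·5·5}·(-1)^5·(-1)^2 = -1.
v=29: a=29^1·(≡5), b=29^3·(≡15) mod 29; (5|29)=+1, (15|29)=-1; (−1)^{1·3·14}·(+1)^3·(-1)^1 = -1.
v=7: a=7^1·(≡3), b=7^2·(≡3) mod 7; (3|7)=-1, (3|7)=-1; (−1)^{1·2·3}·(-1)^2·(-1)^1 = -1.
v=3: a=3^-7·(≡1), b=3^-7·(≡2) mod 3; (1|3)=+1, (2|3)=-1; (−1)^{-7·-7·1}·(+1)^-7·(-1)^-7 = +1.
v=23: a=23^2·(≡2), b=23^5·(≡7) mod 23; (2|23)=+1, (7|23)=-1; (−1)^{2·5·11}·(+1)^5·(-1)^2 = +1.
v=2: v_2(a)=10, v_2(b)=16; units ≡ 7, 5 (mod 8); ε·ε+αω+βω = 1·0+10·1+16·0 ≡ 0  ⇒  (a,b)_2 = +1.
Ram(-672945, -374187) = {5, 7, 11, 13, 29, ∞}; no ℚ_5-point on the conic.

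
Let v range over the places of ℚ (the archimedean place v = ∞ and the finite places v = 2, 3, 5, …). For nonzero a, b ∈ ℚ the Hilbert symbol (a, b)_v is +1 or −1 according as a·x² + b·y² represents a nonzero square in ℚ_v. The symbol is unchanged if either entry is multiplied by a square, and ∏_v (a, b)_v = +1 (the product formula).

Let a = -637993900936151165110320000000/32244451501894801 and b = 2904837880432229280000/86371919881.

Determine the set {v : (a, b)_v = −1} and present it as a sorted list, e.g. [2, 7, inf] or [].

Mod squares: a ≡ -1955, b ≡ 7337. Check v ∈ {∞, 2, 3, 5, 7, 11, 13, 17, 23, 29, 37, 41, 47}.
v=5: a=5^7·(≡4), b=5^4·(≡3) mod 5; (4|5)=+1, (3|5)=-1; (−1)^{7·4·2}·(+1)^4·(-1)^7 = -1.
v=2: v_2(a)=10, v_2(b)=8; units ≡ 5, 1 (mod 8); ε·ε+αω+βω = 0·0+10·0+8·1 ≡ 0  ⇒  (a,b)_2 = +1.
v=37: a=37^-2·(≡31), b=37^-2·(≡34) mod 37; (31|37)=-1, (34|37)=+1; (−1)^{-2·-2·18}·(-1)^-2·(+1)^-2 = +1.
v=11: a=11^2·(≡4), b=11^1·(≡8) mod 11; (4|11)=+1, (8|11)=-1; (−1)^{2·1·5}·(+1)^1·(-1)^2 = +1.
v=29: a=29^4·(≡15), b=29^3·(≡17) mod 29; (15|29)=-1, (17|29)=-1; (−1)^{4·3·14}·(-1)^3·(-1)^4 = -1.
v=17: a=17^1·(≡8), b=17^0·(≡6) mod 17; (8|17)=+1, (6|17)=-1; (−1)^{1·0·8}·(+1)^0·(-1)^1 = -1.
v=13: a=13^-6·(≡2), b=13^-4·(≡8) mod 13; (2|13)=-1, (8|13)=-1; (−1)^{-6·-4·6}·(-1)^-4·(-1)^-6 = +1.
v=∞: -1955 < 0 and 7337 > 0  ⇒  (a,b)_∞ = +1.
v=7: a=7^4·(≡3), b=7^4·(≡4) mod 7; (3|7)=-1, (4|7)=+1; (−1)^{4·4·3}·(-1)^4·(+1)^4 = +1.
v=3: a=3^10·(≡1), b=3^6·(≡2) mod 3; (1|3)=+1, (2|3)=-1; (−1)^{10·6·1}·(+1)^6·(-1)^10 = +1.
v=41: a=41^2·(≡22), b=41^2·(≡4) mod 41; (22|41)=-1, (4|41)=+1; (−1)^{2·2·20}·(-1)^2·(+1)^2 = +1.
v=47: a=47^-4·(≡45), b=47^-2·(≡5) mod 47; (45|47)=-1, (5|47)=-1; (−1)^{-4·-2·23}·(-1)^-2·(-1)^-4 = +1.
v=23: a=23^1·(≡20), b=23^1·(≡20) mod 23; (20|23)=-1, (20|23)=-1; (−1)^{1·1·11}·(-1)^1·(-1)^1 = -1.
Ram(-1955, 7337) = {5, 17, 23, 29}; no ℚ_5-point on the conic.

[5, 17, 23, 29]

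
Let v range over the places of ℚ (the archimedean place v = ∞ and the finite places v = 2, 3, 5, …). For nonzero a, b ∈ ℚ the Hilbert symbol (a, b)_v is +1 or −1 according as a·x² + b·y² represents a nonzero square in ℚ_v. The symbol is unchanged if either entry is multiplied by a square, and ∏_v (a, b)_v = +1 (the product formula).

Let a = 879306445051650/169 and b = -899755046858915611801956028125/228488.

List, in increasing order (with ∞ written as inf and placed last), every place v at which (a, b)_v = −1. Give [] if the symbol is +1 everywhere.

Mod squares: a ≡ 34, b ≡ -93610. Check v ∈ {∞, 2, 3, 5, 7, 11, 13, 17, 23, 37}.
v=2: v_2(a)=1, v_2(b)=-3; units ≡ 1, 3 (mod 8); ε·ε+αω+βω = 0·1+1·1+-3·0 ≡ 1  ⇒  (a,b)_2 = -1.
v=3: a=3^2·(≡1), b=3^6·(≡2) mod 3; (1|3)=+1, (2|3)=-1; (−1)^{2·6·1}·(+1)^6·(-1)^2 = +1.
v=17: a=17^3·(≡2), b=17^4·(≡8) mod 17; (2|17)=+1, (8|17)=+1; (−1)^{3·4·8}·(+1)^4·(+1)^3 = +1.
v=∞: 34 > 0 and -93610 < 0  ⇒  (a,b)_∞ = +1.
v=11: a=11^2·(≡4), b=11^3·(≡5) mod 11; (4|11)=+1, (5|11)=+1; (−1)^{2·3·5}·(+1)^3·(+1)^2 = +1.
v=37: a=37^2·(≡28), b=37^3·(≡15) mod 37; (28|37)=+1, (15|37)=-1; (−1)^{2·3·18}·(+1)^3·(-1)^2 = +1.
v=7: a=7^4·(≡5), b=7^8·(≡2) mod 7; (5|7)=-1, (2|7)=+1; (−1)^{4·8·3}·(-1)^8·(+1)^4 = +1.
v=23: a=23^0·(≡22), b=23^3·(≡18) mod 23; (22|23)=-1, (18|23)=+1; (−1)^{0·3·11}·(-1)^3·(+1)^0 = -1.
v=13: a=13^-2·(≡5), b=13^-4·(≡1) mod 13; (5|13)=-1, (1|13)=+1; (−1)^{-2·-4·6}·(-1)^-4·(+1)^-2 = +1.
v=5: a=5^2·(≡4), b=5^5·(≡2) mod 5; (4|5)=+1, (2|5)=-1; (−1)^{2·5·2}·(+1)^5·(-1)^2 = +1.
Ram(34, -93610) = {2, 23}; no ℚ_2-point on the conic.

[2, 23]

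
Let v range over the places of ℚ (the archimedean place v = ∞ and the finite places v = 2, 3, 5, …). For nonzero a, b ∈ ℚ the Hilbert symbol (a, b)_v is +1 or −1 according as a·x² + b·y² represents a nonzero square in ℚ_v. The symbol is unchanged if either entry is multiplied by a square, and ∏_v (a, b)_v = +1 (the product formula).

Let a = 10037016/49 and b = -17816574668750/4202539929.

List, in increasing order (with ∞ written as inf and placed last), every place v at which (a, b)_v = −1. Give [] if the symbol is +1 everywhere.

(a, b) ≡ (278806, -1394030) mod (ℚ^×)²; places V = {2, 3, 5, 7, 11, 13, 19, 23, 29, ∞}.
(a,b)_2: α=3, β=1; u≡3, v≡1 (mod 8); ε(u)ε(v)=1·0, αω(v)=3·0, βω(u)=1·1; sum ≡ 1  ⇒  -1.
(a,b)_19: α=1, u≡11; β=1, v≡15 (mod 19); (11|19)=+1, (15|19)=-1; sign (−1)^1·+1^1·-1^1 = +1.
(a,b)_∞: sgn(278806)=+, sgn(-1394030)=−, so +1.
(a,b)_3: α=2, u≡1; β=-6, v≡1 (mod 3); (1|3)=+1, (1|3)=+1; sign (−1)^0·+1^-6·+1^2 = +1.
(a,b)_23: α=1, u≡12; β=1, v≡18 (mod 23); (12|23)=+1, (18|23)=+1; sign (−1)^1·+1^1·+1^1 = -1.
(a,b)_5: α=0, u≡4; β=5, v≡4 (mod 5); (4|5)=+1, (4|5)=+1; sign (−1)^0·+1^5·+1^0 = +1.
(a,b)_29: α=1, u≡27; β=1, v≡15 (mod 29); (27|29)=-1, (15|29)=-1; sign (−1)^0·-1^1·-1^1 = +1.
(a,b)_13: α=0, u≡8; β=2, v≡3 (mod 13); (8|13)=-1, (3|13)=+1; sign (−1)^0·-1^2·+1^0 = +1.
(a,b)_7: α=-2, u≡3; β=-8, v≡3 (mod 7); (3|7)=-1, (3|7)=-1; sign (−1)^0·-1^-8·-1^-2 = +1.
(a,b)_11: α=1, u≡10; β=3, v≡5 (mod 11); (10|11)=-1, (5|11)=+1; sign (−1)^1·-1^3·+1^1 = +1.
Ram(278806, -1394030) = {2, 23}; no ℚ_2-point on the conic.

[2, 23]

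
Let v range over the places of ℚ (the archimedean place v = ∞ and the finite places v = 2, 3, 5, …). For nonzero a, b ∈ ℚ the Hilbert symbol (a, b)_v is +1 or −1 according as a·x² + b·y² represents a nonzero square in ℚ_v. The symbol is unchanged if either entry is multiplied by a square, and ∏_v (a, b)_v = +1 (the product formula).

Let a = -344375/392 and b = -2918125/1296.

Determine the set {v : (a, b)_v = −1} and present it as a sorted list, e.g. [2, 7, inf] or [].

Mod squares: a ≡ -1102, b ≡ -4669. Check v ∈ {∞, 2, 3, 5, 7, 19, 23, 29}.
v=29: a=29^1·(≡1), b=29^1·(≡22) mod 29; (1|29)=+1, (22|29)=+1; (−1)^{1·1·14}·(+1)^1·(+1)^1 = +1.
v=∞: -1102 < 0 and -4669 < 0  ⇒  (a,b)_∞ = -1.
v=2: v_2(a)=-3, v_2(b)=-4; units ≡ 1, 3 (mod 8); ε·ε+αω+βω = 0·1+-3·1+-4·0 ≡ 1  ⇒  (a,b)_2 = -1.
v=3: a=3^0·(≡2), b=3^-4·(≡2) mod 3; (2|3)=-1, (2|3)=-1; (−1)^{0·-4·1}·(-1)^-4·(-1)^0 = +1.
v=5: a=5^4·(≡2), b=5^4·(≡1) mod 5; (2|5)=-1, (1|5)=+1; (−1)^{4·4·2}·(-1)^4·(+1)^4 = +1.
v=23: a=23^0·(≡4), b=23^1·(≡2) mod 23; (4|23)=+1, (2|23)=+1; (−1)^{0·1·11}·(+1)^1·(+1)^0 = +1.
v=19: a=19^1·(≡8), b=19^0·(≡7) mod 19; (8|19)=-1, (7|19)=+1; (−1)^{1·0·9}·(-1)^0·(+1)^1 = +1.
v=7: a=7^-2·(≡4), b=7^1·(≡3) mod 7; (4|7)=+1, (3|7)=-1; (−1)^{-2·1·3}·(+1)^1·(-1)^-2 = +1.
(-1102, -4669 / ℚ) ramifies at {2, ∞}: a division algebra.

[2, inf]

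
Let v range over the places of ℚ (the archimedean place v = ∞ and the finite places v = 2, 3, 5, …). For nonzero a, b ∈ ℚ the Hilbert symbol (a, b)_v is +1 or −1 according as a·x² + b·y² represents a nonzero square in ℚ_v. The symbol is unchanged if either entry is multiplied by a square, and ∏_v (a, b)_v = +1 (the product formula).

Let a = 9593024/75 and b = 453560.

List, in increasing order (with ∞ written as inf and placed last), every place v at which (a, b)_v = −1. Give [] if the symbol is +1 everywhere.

Mod squares: a ≡ 9177, b ≡ 113390. Check v ∈ {∞, 2, 3, 5, 7, 17, 19, 23, 29}.
v=∞: 9177 > 0 and 113390 > 0  ⇒  (a,b)_∞ = +1.
v=7: a=7^3·(≡2), b=7^0·(≡2) mod 7; (2|7)=+1, (2|7)=+1; (−1)^{3·0·3}·(+1)^0·(+1)^3 = +1.
v=3: a=3^-1·(≡2), b=3^0·(≡2) mod 3; (2|3)=-1, (2|3)=-1; (−1)^{-1·0·1}·(-1)^0·(-1)^-1 = -1.
v=17: a=17^0·(≡11), b=17^1·(≡7) mod 17; (11|17)=-1, (7|17)=-1; (−1)^{0·1·8}·(-1)^1·(-1)^0 = -1.
v=19: a=19^1·(≡10), b=19^0·(≡11) mod 19; (10|19)=-1, (11|19)=+1; (−1)^{1·0·9}·(-1)^0·(+1)^1 = +1.
v=2: v_2(a)=6, v_2(b)=3; units ≡ 1, 7 (mod 8); ε·ε+αω+βω = 0·1+6·0+3·0 ≡ 0  ⇒  (a,b)_2 = +1.
v=23: a=23^1·(≡1), b=23^1·(≡9) mod 23; (1|23)=+1, (9|23)=+1; (−1)^{1·1·11}·(+1)^1·(+1)^1 = -1.
v=5: a=5^-2·(≡3), b=5^1·(≡2) mod 5; (3|5)=-1, (2|5)=-1; (−1)^{-2·1·2}·(-1)^1·(-1)^-2 = -1.
v=29: a=29^0·(≡5), b=29^1·(≡9) mod 29; (5|29)=+1, (9|29)=+1; (−1)^{0·1·14}·(+1)^1·(+1)^0 = +1.
Ram(9177, 113390) = {3, 5, 17, 23}; no ℚ_3-point on the conic.

[3, 5, 17, 23]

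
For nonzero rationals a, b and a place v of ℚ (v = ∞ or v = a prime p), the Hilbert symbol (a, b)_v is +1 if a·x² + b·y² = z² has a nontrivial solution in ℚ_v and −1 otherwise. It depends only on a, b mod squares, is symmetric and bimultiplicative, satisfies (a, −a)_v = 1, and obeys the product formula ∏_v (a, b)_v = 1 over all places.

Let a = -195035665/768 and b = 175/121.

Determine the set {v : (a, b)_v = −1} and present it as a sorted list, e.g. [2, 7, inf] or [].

(a, b) ≡ (-13395, 7) mod (ℚ^×)²; places V = {2, 3, 5, 7, 11, 19, 47, ∞}.
(a,b)_2: α=-8, β=0; u≡5, v≡7 (mod 8); ε(u)ε(v)=0·1, αω(v)=-8·0, βω(u)=0·1; sum ≡ 0  ⇒  +1.
(a,b)_11: α=2, u≡1; β=-2, v≡10 (mod 11); (1|11)=+1, (10|11)=-1; sign (−1)^0·+1^-2·-1^2 = +1.
(a,b)_∞: sgn(-13395)=−, sgn(7)=+, so +1.
(a,b)_7: α=0, u≡3; β=1, v≡2 (mod 7); (3|7)=-1, (2|7)=+1; sign (−1)^0·-1^1·+1^0 = -1.
(a,b)_19: α=3, u≡1; β=0, v≡6 (mod 19); (1|19)=+1, (6|19)=+1; sign (−1)^0·+1^0·+1^3 = +1.
(a,b)_3: α=-1, u≡2; β=0, v≡1 (mod 3); (2|3)=-1, (1|3)=+1; sign (−1)^0·-1^0·+1^-1 = +1.
(a,b)_47: α=1, u≡40; β=0, v≡3 (mod 47); (40|47)=-1, (3|47)=+1; sign (−1)^0·-1^0·+1^1 = +1.
(a,b)_5: α=1, u≡4; β=2, v≡2 (mod 5); (4|5)=+1, (2|5)=-1; sign (−1)^0·+1^2·-1^1 = -1.
|Ram(-13395, 7)| = 2, even; anisotropic at {5, 7}.

[5, 7]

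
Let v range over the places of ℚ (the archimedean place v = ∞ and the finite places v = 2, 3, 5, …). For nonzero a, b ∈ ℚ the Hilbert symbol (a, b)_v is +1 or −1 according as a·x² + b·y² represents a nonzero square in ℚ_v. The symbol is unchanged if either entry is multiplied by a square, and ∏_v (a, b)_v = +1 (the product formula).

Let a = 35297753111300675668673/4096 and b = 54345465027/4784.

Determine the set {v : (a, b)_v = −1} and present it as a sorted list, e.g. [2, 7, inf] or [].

[13, 23, 31, 41]

Mod squares: a ≡ 1232777, b ≡ 50543857. Check v ∈ {∞, 2, 3, 7, 11, 13, 19, 23, 31, 41}.
v=3: a=3^0·(≡2), b=3^8·(≡1) mod 3; (2|3)=-1, (1|3)=+1; (−1)^{0·8·1}·(-1)^8·(+1)^0 = +1.
v=23: a=23^1·(≡12), b=23^-1·(≡12) mod 23; (12|23)=+1, (12|23)=+1; (−1)^{1·-1·11}·(+1)^-1·(+1)^1 = -1.
v=∞: 1232777 > 0 and 50543857 > 0  ⇒  (a,b)_∞ = +1.
v=11: a=11^2·(≡6), b=11^0·(≡4) mod 11; (6|11)=-1, (4|11)=+1; (−1)^{2·0·5}·(-1)^0·(+1)^2 = +1.
v=31: a=31^3·(≡7), b=31^1·(≡16) mod 31; (7|31)=+1, (16|31)=+1; (−1)^{3·1·15}·(+1)^1·(+1)^3 = -1.
v=2: v_2(a)=-12, v_2(b)=-4; units ≡ 1, 1 (mod 8); ε·ε+αω+βω = 0·0+-12·0+-4·0 ≡ 0  ⇒  (a,b)_2 = +1.
v=13: a=13^3·(≡8), b=13^-1·(≡12) mod 13; (8|13)=-1, (12|13)=+1; (−1)^{3·-1·6}·(-1)^-1·(+1)^3 = -1.
v=7: a=7^5·(≡3), b=7^3·(≡4) mod 7; (3|7)=-1, (4|7)=+1; (−1)^{5·3·3}·(-1)^3·(+1)^5 = +1.
v=41: a=41^2·(≡19), b=41^1·(≡30) mod 41; (19|41)=-1, (30|41)=-1; (−1)^{2·1·20}·(-1)^1·(-1)^2 = -1.
v=19: a=19^3·(≡16), b=19^1·(≡3) mod 19; (16|19)=+1, (3|19)=-1; (−1)^{3·1·9}·(+1)^1·(-1)^3 = +1.
|Ram(1232777, 50543857)| = 4, even; anisotropic at {13, 23, 31, 41}.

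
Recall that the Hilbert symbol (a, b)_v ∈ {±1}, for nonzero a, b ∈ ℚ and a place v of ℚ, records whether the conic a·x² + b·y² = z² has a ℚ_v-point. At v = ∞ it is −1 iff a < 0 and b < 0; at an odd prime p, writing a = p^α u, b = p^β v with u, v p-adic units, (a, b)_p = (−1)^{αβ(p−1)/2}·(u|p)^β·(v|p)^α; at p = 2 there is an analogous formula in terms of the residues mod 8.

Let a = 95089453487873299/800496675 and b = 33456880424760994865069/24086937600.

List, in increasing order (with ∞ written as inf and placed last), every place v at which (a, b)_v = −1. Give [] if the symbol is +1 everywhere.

[3, 13]

(a, b) ≡ (273, 13566) mod (ℚ^×)²; places V = {2, 3, 5, 7, 11, 13, 17, 19, 29, ∞}.
(a,b)_11: α=-4, u≡3; β=-2, v≡4 (mod 11); (3|11)=+1, (4|11)=+1; sign (−1)^0·+1^-2·+1^-4 = +1.
(a,b)_13: α=1, u≡6; β=0, v≡5 (mod 13); (6|13)=-1, (5|13)=-1; sign (−1)^0·-1^0·-1^1 = -1.
(a,b)_∞: sgn(273)=+, sgn(13566)=+, so +1.
(a,b)_17: α=4, u≡16; β=7, v≡15 (mod 17); (16|17)=+1, (15|17)=+1; sign (−1)^0·+1^7·+1^4 = +1.
(a,b)_2: α=0, β=-15; u≡1, v≡7 (mod 8); ε(u)ε(v)=0·1, αω(v)=0·0, βω(u)=-15·0; sum ≡ 0  ⇒  +1.
(a,b)_3: α=-7, u≡1; β=-5, v≡1 (mod 3); (1|3)=+1, (1|3)=+1; sign (−1)^1·+1^-5·+1^-7 = -1.
(a,b)_29: α=4, u≡3; β=4, v≡25 (mod 29); (3|29)=-1, (25|29)=+1; sign (−1)^0·-1^4·+1^4 = +1.
(a,b)_19: α=2, u≡6; β=3, v≡6 (mod 19); (6|19)=+1, (6|19)=+1; sign (−1)^0·+1^3·+1^2 = +1.
(a,b)_7: α=3, u≡2; β=5, v≡5 (mod 7); (2|7)=+1, (5|7)=-1; sign (−1)^1·+1^5·-1^3 = +1.
(a,b)_5: α=-2, u≡2; β=-2, v≡1 (mod 5); (2|5)=-1, (1|5)=+1; sign (−1)^0·-1^-2·+1^-2 = +1.
(273, 13566 / ℚ) ramifies at {3, 13}: a division algebra.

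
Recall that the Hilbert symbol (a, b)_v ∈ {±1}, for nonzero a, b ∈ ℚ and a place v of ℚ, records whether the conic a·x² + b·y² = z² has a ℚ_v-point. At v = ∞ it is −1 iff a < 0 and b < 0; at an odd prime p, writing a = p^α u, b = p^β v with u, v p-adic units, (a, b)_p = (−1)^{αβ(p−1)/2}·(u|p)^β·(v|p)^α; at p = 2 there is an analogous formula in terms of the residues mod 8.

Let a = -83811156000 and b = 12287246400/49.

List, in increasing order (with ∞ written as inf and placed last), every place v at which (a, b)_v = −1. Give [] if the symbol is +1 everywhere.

Mod squares: a ≡ -4290, b ≡ 561. Check v ∈ {∞, 2, 3, 5, 7, 11, 13, 17}.
v=13: a=13^3·(≡6), b=13^2·(≡11) mod 13; (6|13)=-1, (11|13)=-1; (−1)^{3·2·6}·(-1)^2·(-1)^3 = -1.
v=2: v_2(a)=5, v_2(b)=6; units ≡ 7, 1 (mod 8); ε·ε+αω+βω = 1·0+5·0+6·0 ≡ 0  ⇒  (a,b)_2 = +1.
v=5: a=5^3·(≡2), b=5^2·(≡4) mod 5; (2|5)=-1, (4|5)=+1; (−1)^{3·2·2}·(-1)^2·(+1)^3 = +1.
v=11: a=11^1·(≡2), b=11^1·(≡2) mod 11; (2|11)=-1, (2|11)=-1; (−1)^{1·1·5}·(-1)^1·(-1)^1 = -1.
v=3: a=3^1·(≡1), b=3^5·(≡1) mod 3; (1|3)=+1, (1|3)=+1; (−1)^{1·5·1}·(+1)^5·(+1)^1 = -1.
v=17: a=17^2·(≡3), b=17^1·(≡4) mod 17; (3|17)=-1, (4|17)=+1; (−1)^{2·1·8}·(-1)^1·(+1)^2 = -1.
v=7: a=7^0·(≡2), b=7^-2·(≡2) mod 7; (2|7)=+1, (2|7)=+1; (−1)^{0·-2·3}·(+1)^-2·(+1)^0 = +1.
v=∞: -4290 < 0 and 561 > 0  ⇒  (a,b)_∞ = +1.
(-4290, 561 / ℚ) ramifies at {3, 11, 13, 17}: a division algebra.

[3, 11, 13, 17]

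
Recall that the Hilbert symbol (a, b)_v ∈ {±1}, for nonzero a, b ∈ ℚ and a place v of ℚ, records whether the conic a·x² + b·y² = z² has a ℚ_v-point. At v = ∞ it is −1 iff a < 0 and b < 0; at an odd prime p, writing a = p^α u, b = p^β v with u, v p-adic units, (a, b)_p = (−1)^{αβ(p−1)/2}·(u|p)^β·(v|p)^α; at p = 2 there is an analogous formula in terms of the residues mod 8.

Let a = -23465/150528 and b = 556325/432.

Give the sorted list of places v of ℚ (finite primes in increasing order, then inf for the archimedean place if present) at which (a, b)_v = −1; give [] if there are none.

[]

Mod squares: a ≡ -195, b ≡ 231. Check v ∈ {∞, 2, 3, 5, 7, 11, 13, 17, 19}.
v=19: a=19^2·(≡3), b=19^0·(≡18) mod 19; (3|19)=-1, (18|19)=-1; (−1)^{2·0·9}·(-1)^0·(-1)^2 = +1.
v=2: v_2(a)=-10, v_2(b)=-4; units ≡ 5, 7 (mod 8); ε·ε+αω+βω = 0·1+-10·0+-4·1 ≡ 0  ⇒  (a,b)_2 = +1.
v=5: a=5^1·(≡4), b=5^2·(≡4) mod 5; (4|5)=+1, (4|5)=+1; (−1)^{1·2·2}·(+1)^2·(+1)^1 = +1.
v=∞: -195 < 0 and 231 > 0  ⇒  (a,b)_∞ = +1.
v=3: a=3^-1·(≡1), b=3^-3·(≡2) mod 3; (1|3)=+1, (2|3)=-1; (−1)^{-1·-3·1}·(+1)^-3·(-1)^-1 = +1.
v=11: a=11^0·(≡5), b=11^1·(≡10) mod 11; (5|11)=+1, (10|11)=-1; (−1)^{0·1·5}·(+1)^1·(-1)^0 = +1.
v=17: a=17^0·(≡8), b=17^2·(≡3) mod 17; (8|17)=+1, (3|17)=-1; (−1)^{0·2·8}·(+1)^2·(-1)^0 = +1.
v=7: a=7^-2·(≡1), b=7^1·(≡5) mod 7; (1|7)=+1, (5|7)=-1; (−1)^{-2·1·3}·(+1)^1·(-1)^-2 = +1.
v=13: a=13^1·(≡2), b=13^0·(≡1) mod 13; (2|13)=-1, (1|13)=+1; (−1)^{1·0·6}·(-1)^0·(+1)^1 = +1.
Every local symbol is +1, so the conic -195·x² + 231·y² = z² has ℚ_v-points for all v and hence a ℚ-point; (a, b / ℚ) ≅ M_2(ℚ).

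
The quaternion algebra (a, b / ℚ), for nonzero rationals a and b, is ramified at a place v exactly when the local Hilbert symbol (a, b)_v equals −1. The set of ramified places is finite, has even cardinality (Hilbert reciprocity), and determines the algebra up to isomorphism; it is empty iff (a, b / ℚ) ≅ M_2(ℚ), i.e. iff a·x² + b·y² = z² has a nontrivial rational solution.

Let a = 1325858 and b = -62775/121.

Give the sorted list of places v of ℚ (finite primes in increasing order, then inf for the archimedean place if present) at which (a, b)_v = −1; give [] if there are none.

[23, 37]

(a, b) ≡ (1325858, -31) mod (ℚ^×)²; places V = {2, 3, 5, 11, 19, 23, 31, 37, 41, ∞}.
(a,b)_3: α=0, u≡2; β=4, v≡2 (mod 3); (2|3)=-1, (2|3)=-1; sign (−1)^0·-1^4·-1^0 = +1.
(a,b)_41: α=1, u≡30; β=0, v≡2 (mod 41); (30|41)=-1, (2|41)=+1; sign (−1)^0·-1^0·+1^1 = +1.
(a,b)_11: α=0, u≡6; β=-2, v≡2 (mod 11); (6|11)=-1, (2|11)=-1; sign (−1)^0·-1^-2·-1^0 = +1.
(a,b)_37: α=1, u≡18; β=0, v≡31 (mod 37); (18|37)=-1, (31|37)=-1; sign (−1)^0·-1^0·-1^1 = -1.
(a,b)_23: α=1, u≡8; β=0, v≡14 (mod 23); (8|23)=+1, (14|23)=-1; sign (−1)^0·+1^0·-1^1 = -1.
(a,b)_2: α=1, β=0; u≡1, v≡1 (mod 8); ε(u)ε(v)=0·0, αω(v)=1·0, βω(u)=0·0; sum ≡ 0  ⇒  +1.
(a,b)_∞: sgn(1325858)=+, sgn(-31)=−, so +1.
(a,b)_5: α=0, u≡3; β=2, v≡4 (mod 5); (3|5)=-1, (4|5)=+1; sign (−1)^0·-1^2·+1^0 = +1.
(a,b)_31: α=0, u≡19; β=1, v≡24 (mod 31); (19|31)=+1, (24|31)=-1; sign (−1)^0·+1^1·-1^0 = +1.
(a,b)_19: α=1, u≡14; β=0, v≡11 (mod 19); (14|19)=-1, (11|19)=+1; sign (−1)^0·-1^0·+1^1 = +1.
(1325858, -31 / ℚ) ramifies at {23, 37}: a division algebra.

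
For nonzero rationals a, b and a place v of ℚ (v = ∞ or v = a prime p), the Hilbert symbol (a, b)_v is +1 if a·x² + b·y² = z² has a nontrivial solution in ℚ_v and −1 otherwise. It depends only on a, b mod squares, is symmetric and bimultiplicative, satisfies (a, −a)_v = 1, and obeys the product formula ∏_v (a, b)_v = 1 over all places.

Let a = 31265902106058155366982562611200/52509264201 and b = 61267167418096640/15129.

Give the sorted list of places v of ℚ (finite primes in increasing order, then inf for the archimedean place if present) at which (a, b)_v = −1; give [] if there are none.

(a, b) ≡ (81158, 215) mod (ℚ^×)²; places V = {2, 3, 5, 7, 11, 13, 17, 23, 31, 41, 43, ∞}.
(a,b)_43: α=2, u≡13; β=1, v≡33 (mod 43); (13|43)=+1, (33|43)=-1; sign (−1)^0·+1^1·-1^2 = +1.
(a,b)_23: α=-2, u≡22; β=0, v≡13 (mod 23); (22|23)=-1, (13|23)=+1; sign (−1)^0·-1^0·+1^-2 = +1.
(a,b)_17: α=3, u≡6; β=2, v≡14 (mod 17); (6|17)=-1, (14|17)=-1; sign (−1)^0·-1^2·-1^3 = -1.
(a,b)_7: α=3, u≡2; β=2, v≡5 (mod 7); (2|7)=+1, (5|7)=-1; sign (−1)^0·+1^2·-1^3 = -1.
(a,b)_41: α=-2, u≡38; β=-2, v≡2 (mod 41); (38|41)=-1, (2|41)=+1; sign (−1)^0·-1^-2·+1^-2 = +1.
(a,b)_31: α=3, u≡25; β=2, v≡23 (mod 31); (25|31)=+1, (23|31)=-1; sign (−1)^0·+1^2·-1^3 = -1.
(a,b)_11: α=3, u≡10; β=2, v≡8 (mod 11); (10|11)=-1, (8|11)=-1; sign (−1)^0·-1^2·-1^3 = -1.
(a,b)_∞: sgn(81158)=+, sgn(215)=+, so +1.
(a,b)_2: α=21, β=10; u≡3, v≡7 (mod 8); ε(u)ε(v)=1·1, αω(v)=21·0, βω(u)=10·1; sum ≡ 1  ⇒  -1.
(a,b)_5: α=2, u≡3; β=1, v≡2 (mod 5); (3|5)=-1, (2|5)=-1; sign (−1)^0·-1^1·-1^2 = -1.
(a,b)_3: α=-10, u≡2; β=-2, v≡2 (mod 3); (2|3)=-1, (2|3)=-1; sign (−1)^0·-1^-2·-1^-10 = +1.
(a,b)_13: α=6, u≡9; β=2, v≡5 (mod 13); (9|13)=+1, (5|13)=-1; sign (−1)^0·+1^2·-1^6 = +1.
(81158, 215 / ℚ) ramifies at {2, 5, 7, 11, 17, 31}: a division algebra.

[2, 5, 7, 11, 17, 31]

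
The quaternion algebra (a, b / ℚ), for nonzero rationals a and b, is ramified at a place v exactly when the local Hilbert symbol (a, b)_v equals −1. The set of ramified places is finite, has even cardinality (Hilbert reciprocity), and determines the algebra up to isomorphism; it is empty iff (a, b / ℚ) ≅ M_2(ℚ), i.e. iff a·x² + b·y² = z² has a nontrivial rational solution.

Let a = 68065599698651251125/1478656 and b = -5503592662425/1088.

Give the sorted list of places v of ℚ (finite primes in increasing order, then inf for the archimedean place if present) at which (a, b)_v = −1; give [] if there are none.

(a, b) ≡ (49445, -75361) mod (ℚ^×)²; places V = {2, 3, 5, 11, 13, 17, 19, 29, 31, ∞}.
(a,b)_3: α=18, u≡2; β=10, v≡2 (mod 3); (2|3)=-1, (2|3)=-1; sign (−1)^0·-1^10·-1^18 = +1.
(a,b)_31: α=1, u≡19; β=1, v≡18 (mod 31); (19|31)=+1, (18|31)=+1; sign (−1)^1·+1^1·+1^1 = -1.
(a,b)_13: α=2, u≡5; β=1, v≡9 (mod 13); (5|13)=-1, (9|13)=+1; sign (−1)^0·-1^1·+1^2 = -1.
(a,b)_29: α=3, u≡23; β=2, v≡14 (mod 29); (23|29)=+1, (14|29)=-1; sign (−1)^0·+1^2·-1^3 = -1.
(a,b)_17: α=0, u≡4; β=-1, v≡15 (mod 17); (4|17)=+1, (15|17)=+1; sign (−1)^0·+1^-1·+1^0 = +1.
(a,b)_2: α=-12, β=-6; u≡5, v≡7 (mod 8); ε(u)ε(v)=0·1, αω(v)=-12·0, βω(u)=-6·1; sum ≡ 0  ⇒  +1.
(a,b)_∞: sgn(49445)=+, sgn(-75361)=−, so +1.
(a,b)_5: α=3, u≡4; β=2, v≡1 (mod 5); (4|5)=+1, (1|5)=+1; sign (−1)^0·+1^2·+1^3 = +1.
(a,b)_11: α=1, u≡7; β=1, v≡6 (mod 11); (7|11)=-1, (6|11)=-1; sign (−1)^1·-1^1·-1^1 = -1.
(a,b)_19: α=-2, u≡5; β=0, v≡13 (mod 19); (5|19)=+1, (13|19)=-1; sign (−1)^0·+1^0·-1^-2 = +1.
Ram(49445, -75361) = {11, 13, 29, 31}; no ℚ_11-point on the conic.

[11, 13, 29, 31]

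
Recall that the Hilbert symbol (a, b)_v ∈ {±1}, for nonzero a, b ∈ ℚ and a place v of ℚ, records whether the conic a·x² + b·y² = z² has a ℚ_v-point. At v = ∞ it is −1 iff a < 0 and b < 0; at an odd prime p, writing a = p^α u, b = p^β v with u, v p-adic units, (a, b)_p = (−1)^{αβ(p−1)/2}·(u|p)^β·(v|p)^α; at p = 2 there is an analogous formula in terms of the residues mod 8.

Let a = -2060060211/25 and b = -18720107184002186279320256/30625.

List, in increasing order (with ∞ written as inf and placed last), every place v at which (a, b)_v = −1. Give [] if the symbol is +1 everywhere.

Mod squares: a ≡ -1891699, b ≡ -46139. Check v ∈ {∞, 2, 3, 5, 7, 11, 29, 37, 41, 43}.
v=29: a=29^1·(≡11), b=29^3·(≡24) mod 29; (11|29)=-1, (24|29)=+1; (−1)^{1·3·14}·(-1)^3·(+1)^1 = -1.
v=5: a=5^-2·(≡4), b=5^-4·(≡1) mod 5; (4|5)=+1, (1|5)=+1; (−1)^{-2·-4·2}·(+1)^-4·(+1)^-2 = +1.
v=41: a=41^1·(≡15), b=41^2·(≡30) mod 41; (15|41)=-1, (30|41)=-1; (−1)^{1·2·20}·(-1)^2·(-1)^1 = -1.
v=3: a=3^2·(≡2), b=3^0·(≡1) mod 3; (2|3)=-1, (1|3)=+1; (−1)^{2·0·1}·(-1)^0·(+1)^2 = +1.
v=7: a=7^0·(≡2), b=7^-2·(≡3) mod 7; (2|7)=+1, (3|7)=-1; (−1)^{0·-2·3}·(+1)^-2·(-1)^0 = +1.
v=∞: -1891699 < 0 and -46139 < 0  ⇒  (a,b)_∞ = -1.
v=43: a=43^1·(≡27), b=43^3·(≡12) mod 43; (27|43)=-1, (12|43)=-1; (−1)^{1·3·21}·(-1)^3·(-1)^1 = -1.
v=2: v_2(a)=0, v_2(b)=6; units ≡ 5, 5 (mod 8); ε·ε+αω+βω = 0·0+0·1+6·1 ≡ 0  ⇒  (a,b)_2 = +1.
v=37: a=37^1·(≡3), b=37^3·(≡9) mod 37; (3|37)=+1, (9|37)=+1; (−1)^{1·3·18}·(+1)^3·(+1)^1 = +1.
v=11: a=11^2·(≡1), b=11^6·(≡6) mod 11; (1|11)=+1, (6|11)=-1; (−1)^{2·6·5}·(+1)^6·(-1)^2 = +1.
|Ram(-1891699, -46139)| = 4, even; anisotropic at {29, 41, 43, ∞}.

[29, 41, 43, inf]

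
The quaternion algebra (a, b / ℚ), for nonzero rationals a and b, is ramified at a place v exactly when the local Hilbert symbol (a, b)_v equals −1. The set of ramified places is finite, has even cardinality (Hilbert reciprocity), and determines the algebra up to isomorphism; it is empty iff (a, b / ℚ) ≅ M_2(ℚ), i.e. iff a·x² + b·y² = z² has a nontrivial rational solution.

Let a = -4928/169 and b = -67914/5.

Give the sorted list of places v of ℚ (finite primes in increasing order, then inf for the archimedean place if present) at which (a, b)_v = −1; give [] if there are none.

Mod squares: a ≡ -77, b ≡ -770. Check v ∈ {∞, 2, 3, 5, 7, 11, 13}.
v=∞: -77 < 0 and -770 < 0  ⇒  (a,b)_∞ = -1.
v=2: v_2(a)=6, v_2(b)=1; units ≡ 3, 7 (mod 8); ε·ε+αω+βω = 1·1+6·0+1·1 ≡ 0  ⇒  (a,b)_2 = +1.
v=11: a=11^1·(≡9), b=11^1·(≡6) mod 11; (9|11)=+1, (6|11)=-1; (−1)^{1·1·5}·(+1)^1·(-1)^1 = +1.
v=5: a=5^0·(≡3), b=5^-1·(≡1) mod 5; (3|5)=-1, (1|5)=+1; (−1)^{0·-1·2}·(-1)^-1·(+1)^0 = -1.
v=3: a=3^0·(≡1), b=3^2·(≡1) mod 3; (1|3)=+1, (1|3)=+1; (−1)^{0·2·1}·(+1)^2·(+1)^0 = +1.
v=7: a=7^1·(≡3), b=7^3·(≡1) mod 7; (3|7)=-1, (1|7)=+1; (−1)^{1·3·3}·(-1)^3·(+1)^1 = +1.
v=13: a=13^-2·(≡12), b=13^0·(≡10) mod 13; (12|13)=+1, (10|13)=+1; (−1)^{-2·0·6}·(+1)^0·(+1)^-2 = +1.
Ram(-77, -770) = {5, ∞}; no ℚ_5-point on the conic.

[5, inf]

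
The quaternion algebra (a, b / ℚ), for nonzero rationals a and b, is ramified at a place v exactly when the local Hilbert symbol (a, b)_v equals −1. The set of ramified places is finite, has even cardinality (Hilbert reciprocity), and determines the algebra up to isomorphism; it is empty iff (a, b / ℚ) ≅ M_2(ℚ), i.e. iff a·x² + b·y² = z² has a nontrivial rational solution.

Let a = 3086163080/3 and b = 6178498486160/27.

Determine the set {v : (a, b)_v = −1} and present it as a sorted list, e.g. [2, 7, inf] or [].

Mod squares: a ≡ 2310, b ≡ 195. Check v ∈ {∞, 2, 3, 5, 7, 11, 13}.
v=5: a=5^1·(≡2), b=5^1·(≡1) mod 5; (2|5)=-1, (1|5)=+1; (−1)^{1·1·2}·(-1)^1·(+1)^1 = -1.
v=7: a=7^3·(≡4), b=7^4·(≡5) mod 7; (4|7)=+1, (5|7)=-1; (−1)^{3·4·3}·(+1)^4·(-1)^3 = -1.
v=13: a=13^2·(≡4), b=13^3·(≡2) mod 13; (4|13)=+1, (2|13)=-1; (−1)^{2·3·6}·(+1)^3·(-1)^2 = +1.
v=2: v_2(a)=3, v_2(b)=4; units ≡ 3, 3 (mod 8); ε·ε+αω+βω = 1·1+3·1+4·1 ≡ 0  ⇒  (a,b)_2 = +1.
v=11: a=11^3·(≡4), b=11^4·(≡10) mod 11; (4|11)=+1, (10|11)=-1; (−1)^{3·4·5}·(+1)^4·(-1)^3 = -1.
v=∞: 2310 > 0 and 195 > 0  ⇒  (a,b)_∞ = +1.
v=3: a=3^-1·(≡2), b=3^-3·(≡2) mod 3; (2|3)=-1, (2|3)=-1; (−1)^{-1·-3·1}·(-1)^-3·(-1)^-1 = -1.
(2310, 195 / ℚ) ramifies at {3, 5, 7, 11}: a division algebra.

[3, 5, 7, 11]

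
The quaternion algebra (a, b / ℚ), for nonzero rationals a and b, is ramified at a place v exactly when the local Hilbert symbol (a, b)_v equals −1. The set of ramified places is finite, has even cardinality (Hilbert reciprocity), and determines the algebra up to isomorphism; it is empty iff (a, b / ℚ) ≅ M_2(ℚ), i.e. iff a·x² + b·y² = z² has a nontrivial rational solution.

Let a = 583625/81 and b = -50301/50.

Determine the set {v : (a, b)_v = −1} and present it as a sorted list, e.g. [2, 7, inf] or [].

[3, 5]

(a, b) ≡ (23345, -138) mod (ℚ^×)²; places V = {2, 3, 5, 7, 23, 29, ∞}.
(a,b)_7: α=1, u≡3; β=0, v≡1 (mod 7); (3|7)=-1, (1|7)=+1; sign (−1)^0·-1^0·+1^1 = +1.
(a,b)_23: α=1, u≡12; β=1, v≡11 (mod 23); (12|23)=+1, (11|23)=-1; sign (−1)^1·+1^1·-1^1 = +1.
(a,b)_2: α=0, β=-1; u≡1, v≡3 (mod 8); ε(u)ε(v)=0·1, αω(v)=0·1, βω(u)=-1·0; sum ≡ 0  ⇒  +1.
(a,b)_5: α=3, u≡4; β=-2, v≡2 (mod 5); (4|5)=+1, (2|5)=-1; sign (−1)^0·+1^-2·-1^3 = -1.
(a,b)_∞: sgn(23345)=+, sgn(-138)=−, so +1.
(a,b)_29: α=1, u≡5; β=0, v≡20 (mod 29); (5|29)=+1, (20|29)=+1; sign (−1)^0·+1^0·+1^1 = +1.
(a,b)_3: α=-4, u≡2; β=7, v≡2 (mod 3); (2|3)=-1, (2|3)=-1; sign (−1)^0·-1^7·-1^-4 = -1.
(23345, -138 / ℚ) ramifies at {3, 5}: a division algebra.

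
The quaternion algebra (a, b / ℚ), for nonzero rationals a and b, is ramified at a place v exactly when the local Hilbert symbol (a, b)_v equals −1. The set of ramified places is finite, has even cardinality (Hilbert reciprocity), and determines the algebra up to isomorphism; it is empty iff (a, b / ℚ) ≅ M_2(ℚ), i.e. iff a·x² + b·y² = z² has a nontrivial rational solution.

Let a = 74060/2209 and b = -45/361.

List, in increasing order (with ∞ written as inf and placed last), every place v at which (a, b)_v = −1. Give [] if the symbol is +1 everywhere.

[2, 5]

Mod squares: a ≡ 35, b ≡ -5. Check v ∈ {∞, 2, 3, 5, 7, 19, 23, 47}.
v=∞: 35 > 0 and -5 < 0  ⇒  (a,b)_∞ = +1.
v=3: a=3^0·(≡2), b=3^2·(≡1) mod 3; (2|3)=-1, (1|3)=+1; (−1)^{0·2·1}·(-1)^2·(+1)^0 = +1.
v=47: a=47^-2·(≡35), b=47^0·(≡3) mod 47; (35|47)=-1, (3|47)=+1; (−1)^{-2·0·23}·(-1)^0·(+1)^-2 = +1.
v=2: v_2(a)=2, v_2(b)=0; units ≡ 3, 3 (mod 8); ε·ε+αω+βω = 1·1+2·1+0·1 ≡ 1  ⇒  (a,b)_2 = -1.
v=5: a=5^1·(≡3), b=5^1·(≡1) mod 5; (3|5)=-1, (1|5)=+1; (−1)^{1·1·2}·(-1)^1·(+1)^1 = -1.
v=7: a=7^1·(≡6), b=7^0·(≡1) mod 7; (6|7)=-1, (1|7)=+1; (−1)^{1·0·3}·(-1)^0·(+1)^1 = +1.
v=19: a=19^0·(≡11), b=19^-2·(≡12) mod 19; (11|19)=+1, (12|19)=-1; (−1)^{0·-2·9}·(+1)^-2·(-1)^0 = +1.
v=23: a=23^2·(≡2), b=23^0·(≡13) mod 23; (2|23)=+1, (13|23)=+1; (−1)^{2·0·11}·(+1)^0·(+1)^2 = +1.
Ram(35, -5) = {2, 5}; no ℚ_2-point on the conic.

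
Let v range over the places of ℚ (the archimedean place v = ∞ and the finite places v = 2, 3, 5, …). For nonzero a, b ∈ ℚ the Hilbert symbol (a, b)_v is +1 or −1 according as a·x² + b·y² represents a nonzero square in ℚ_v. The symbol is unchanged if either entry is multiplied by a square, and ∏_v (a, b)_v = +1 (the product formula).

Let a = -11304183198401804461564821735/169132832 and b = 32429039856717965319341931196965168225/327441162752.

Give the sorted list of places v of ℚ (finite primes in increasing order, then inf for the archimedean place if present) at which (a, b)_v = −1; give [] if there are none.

(a, b) ≡ (-15470, 2) mod (ℚ^×)²; places V = {2, 3, 5, 7, 11, 13, 17, 19, 29, 43, ∞}.
(a,b)_13: α=3, u≡8; β=4, v≡8 (mod 13); (8|13)=-1, (8|13)=-1; sign (−1)^0·-1^4·-1^3 = -1.
(a,b)_5: α=1, u≡4; β=2, v≡2 (mod 5); (4|5)=+1, (2|5)=-1; sign (−1)^0·+1^2·-1^1 = -1.
(a,b)_2: α=-5, β=-9; u≡1, v≡1 (mod 8); ε(u)ε(v)=0·0, αω(v)=-5·0, βω(u)=-9·0; sum ≡ 0  ⇒  +1.
(a,b)_29: α=4, u≡7; β=6, v≡10 (mod 29); (7|29)=+1, (10|29)=-1; sign (−1)^0·+1^6·-1^4 = +1.
(a,b)_3: α=4, u≡1; β=6, v≡2 (mod 3); (1|3)=+1, (2|3)=-1; sign (−1)^0·+1^6·-1^4 = +1.
(a,b)_19: α=-2, u≡2; β=-2, v≡2 (mod 19); (2|19)=-1, (2|19)=-1; sign (−1)^0·-1^-2·-1^-2 = +1.
(a,b)_∞: sgn(-15470)=−, sgn(2)=+, so +1.
(a,b)_7: α=11, u≡1; β=14, v≡4 (mod 7); (1|7)=+1, (4|7)=+1; sign (−1)^0·+1^14·+1^11 = +1.
(a,b)_11: α=-4, u≡10; β=-6, v≡2 (mod 11); (10|11)=-1, (2|11)=-1; sign (−1)^0·-1^-6·-1^-4 = +1.
(a,b)_43: α=2, u≡4; β=2, v≡34 (mod 43); (4|43)=+1, (34|43)=-1; sign (−1)^0·+1^2·-1^2 = +1.
(a,b)_17: α=3, u≡1; β=4, v≡16 (mod 17); (1|17)=+1, (16|17)=+1; sign (−1)^0·+1^4·+1^3 = +1.
|Ram(-15470, 2)| = 2, even; anisotropic at {5, 13}.

[5, 13]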